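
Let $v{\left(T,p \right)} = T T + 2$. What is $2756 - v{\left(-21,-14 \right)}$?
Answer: $2313$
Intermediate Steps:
$v{\left(T,p \right)} = 2 + T^{2}$ ($v{\left(T,p \right)} = T^{2} + 2 = 2 + T^{2}$)
$2756 - v{\left(-21,-14 \right)} = 2756 - \left(2 + \left(-21\right)^{2}\right) = 2756 - \left(2 + 441\right) = 2756 - 443 = 2313$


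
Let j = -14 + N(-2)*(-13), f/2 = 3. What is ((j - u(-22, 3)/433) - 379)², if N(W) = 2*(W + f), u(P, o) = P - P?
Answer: 247009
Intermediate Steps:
f = 6 (f = 2*3 = 6)
u(P, o) = 0
N(W) = 12 + 2*W (N(W) = 2*(W + 6) = 2*(6 + W) = 12 + 2*W)
j = -118 (j = -14 + (12 + 2*(-2))*(-13) = -14 + (12 - 4)*(-13) = -14 + 8*(-13) = -14 - 104 = -118)
((j - u(-22, 3)/433) - 379)² = ((-118 - 0/433) - 379)² = ((-118 - 1*0) - 379)² = ((-118 + 0) - 379)² = (-118 - 379)² = (-497)² = 247009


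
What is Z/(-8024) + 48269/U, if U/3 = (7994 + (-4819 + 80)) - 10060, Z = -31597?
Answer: 257742299/163809960 ≈ 1.5734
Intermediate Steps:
U = -20415 (U = 3*((7994 + (-4819 + 80)) - 10060) = 3*((7994 - 4739) - 10060) = 3*(3255 - 10060) = 3*(-6805) = -20415)
Z/(-8024) + 48269/U = -31597/(-8024) + 48269/(-20415) = -31597*(-1/8024) + 48269*(-1/20415) = 31597/8024 - 48269/20415 = 257742299/163809960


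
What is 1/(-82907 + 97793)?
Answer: 1/14886 ≈ 6.7177e-5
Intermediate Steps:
1/(-82907 + 97793) = 1/14886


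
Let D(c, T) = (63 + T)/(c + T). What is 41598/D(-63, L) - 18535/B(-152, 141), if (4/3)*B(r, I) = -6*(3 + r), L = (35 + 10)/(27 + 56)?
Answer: -16076341894/392913 ≈ -40916.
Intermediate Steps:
L = 45/83 ≈ 0.54217
D(c, T) = (63 + T)/(T + c)
B(r, I) = -27/2 - 9*r/2 (B(r, I) = 3*(-6*(3 + r))/4 = 3*(-18 - 6*r)/4 = -27/2 - 9*r/2)
41598/D(-63, L) - 18535/B(-152, 141) = 41598/(((63 + 45/83)/(45/83 - 63))) - 18535/(-27/2 - 9/2*(-152)) = 41598/(((5274/83)/(-5184/83))) - 18535/(-27/2 + 684) = 41598/((-83/5184*5274/83)) - 18535/1341/2 = 41598/(-293/288) - 18535*2/1341 = 41598*(-288/293) - 37070/1341 = -11980224/293 - 37070/1341 = -16076341894/392913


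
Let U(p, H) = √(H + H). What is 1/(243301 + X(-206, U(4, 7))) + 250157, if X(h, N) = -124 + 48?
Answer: 60844436326/243225 ≈ 2.5016e+5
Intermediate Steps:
U(p, H) = √2*√H (U(p, H) = √(2*H) = √2*√H)
X(h, N) = -76
1/(243301 + X(-206, U(4, 7))) + 250157 = 1/(243301 - 76) + 250157 = 1/243225 + 250157 = 60844436326/243225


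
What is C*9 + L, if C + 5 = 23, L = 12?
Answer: 174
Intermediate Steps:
C = 18 (C = -5 + 23 = 18)
C*9 + L = 18*9 + 12 = 162 + 12 = 174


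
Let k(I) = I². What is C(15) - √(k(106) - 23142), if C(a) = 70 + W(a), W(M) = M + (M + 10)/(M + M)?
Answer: 515/6 - I*√11906 ≈ 85.833 - 109.11*I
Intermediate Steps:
W(M) = M + (10 + M)/(2*M) (W(M) = M + (10 + M)/((2*M)) = M + (10 + M)*(1/(2*M)) = M + (10 + M)/(2*M))
C(a) = 141/2 + a + 5/a (C(a) = 70 + (½ + a + 5/a) = 141/2 + a + 5/a)
C(15) - √(k(106) - 23142) = (141/2 + 15 + 5/15) - √(106² - 23142) = (141/2 + 15 + 5*(1/15)) - √(11236 - 23142) = (141/2 + 15 + ⅓) - √(-11906) = 515/6 - I*√11906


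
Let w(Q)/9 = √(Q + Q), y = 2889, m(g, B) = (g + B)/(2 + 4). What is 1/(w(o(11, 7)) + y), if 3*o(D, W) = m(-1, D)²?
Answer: 963/2782057 - 5*√6/8346171 ≈ 0.00034468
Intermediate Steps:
m(g, B) = B/6 + g/6 (m(g, B) = (B + g)/6 = (B + g)*(⅙) = B/6 + g/6)
o(D, W) = (-⅙ + D/6)²/3 (o(D, W) = (D/6 + (⅙)*(-1))²/3 = (D/6 - ⅙)²/3 = (-⅙ + D/6)²/3)
w(Q) = 9*√2*√Q (w(Q) = 9*√(Q + Q) = 9*√(2*Q) = 9*(√2*√Q) = 9*√2*√Q)
1/(w(o(11, 7)) + y) = 1/(9*√2*√((-1 + 11)²/108) + 2889) = 1/(9*√2*√((1/108)*10²) + 2889) = 1/(9*√2*√((1/108)*100) + 2889) = 1/(9*√2*√(25/27) + 2889) = 1/(9*√2*(5*√3/9) + 2889) = 1/(5*√6 + 2889) = 1/(2889 + 5*√6)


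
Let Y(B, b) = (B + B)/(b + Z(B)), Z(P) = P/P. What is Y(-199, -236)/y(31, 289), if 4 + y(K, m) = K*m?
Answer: 2/10575 ≈ 0.00018913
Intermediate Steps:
Z(P) = 1
Y(B, b) = 2*B/(1 + b) (Y(B, b) = (B + B)/(b + 1) = (2*B)/(1 + b) = 2*B/(1 + b))
y(K, m) = -4 + K*m
Y(-199, -236)/y(31, 289) = (2*(-199)/(1 - 236))/(-4 + 31*289) = (2*(-199)/(-235))/(-4 + 8959) = (2*(-199)*(-1/235))/8955 = (398/235)*(1/8955) = 2/10575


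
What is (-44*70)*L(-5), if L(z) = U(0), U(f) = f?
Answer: 0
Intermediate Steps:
L(z) = 0
(-44*70)*L(-5) = -44*70*0 = -3080*0 = 0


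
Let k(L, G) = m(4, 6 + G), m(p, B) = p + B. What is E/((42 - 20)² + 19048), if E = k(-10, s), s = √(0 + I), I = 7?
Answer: 5/9766 + √7/19532 ≈ 0.00064744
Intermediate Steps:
s = √7 (s = √(0 + 7) = √7 ≈ 2.6458)
m(p, B) = B + p
k(L, G) = 10 + G (k(L, G) = (6 + G) + 4 = 10 + G)
E = 10 + √7 ≈ 12.646
E/((42 - 20)² + 19048) = (10 + √7)/((42 - 20)² + 19048) = (10 + √7)/(22² + 19048) = (10 + √7)/(484 + 19048) = (10 + √7)/19532 = (10 + √7)*(1/19532) = 5/9766 + √7/19532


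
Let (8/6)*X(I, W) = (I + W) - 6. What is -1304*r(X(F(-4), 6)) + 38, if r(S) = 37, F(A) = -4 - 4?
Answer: -48210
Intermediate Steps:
F(A) = -8
X(I, W) = -9/2 + 3*I/4 + 3*W/4 (X(I, W) = 3*((I + W) - 6)/4 = 3*(-6 + I + W)/4 = -9/2 + 3*I/4 + 3*W/4)
-1304*r(X(F(-4), 6)) + 38 = -1304*37 + 38 = -48248 + 38 = -48210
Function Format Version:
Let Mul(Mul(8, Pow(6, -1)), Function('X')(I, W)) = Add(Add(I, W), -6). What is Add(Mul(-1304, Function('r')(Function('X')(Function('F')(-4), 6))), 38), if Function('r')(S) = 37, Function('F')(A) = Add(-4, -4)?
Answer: -48210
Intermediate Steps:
Function('F')(A) = -8
Function('X')(I, W) = Add(Rational(-9, 2), Mul(Rational(3, 4), I), Mul(Rational(3, 4), W)) (Function('X')(I, W) = Mul(Rational(3, 4), Add(Add(I, W), -6)) = Mul(Rational(3, 4), Add(-6, I, W)) = Add(Rational(-9, 2), Mul(Rational(3, 4), I), Mul(Rational(3, 4), W)))
Add(Mul(-1304, Function('r')(Function('X')(Function('F')(-4), 6))), 38) = Add(Mul(-1304, 37), 38) = Add(-48248, 38) = -48210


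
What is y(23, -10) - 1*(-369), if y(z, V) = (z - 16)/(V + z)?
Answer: 4804/13 ≈ 369.54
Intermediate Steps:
y(z, V) = (-16 + z)/(V + z)
y(23, -10) - 1*(-369) = (-16 + 23)/(-10 + 23) - 1*(-369) = 7/13 + 369 = 4804/13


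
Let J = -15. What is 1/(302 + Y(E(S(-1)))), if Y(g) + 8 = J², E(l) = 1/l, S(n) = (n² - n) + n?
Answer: 1/519 ≈ 0.0019268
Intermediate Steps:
S(n) = n²
E(l) = 1/l
Y(g) = 217 (Y(g) = -8 + (-15)² = -8 + 225 = 217)
1/(302 + Y(E(S(-1)))) = 1/(302 + 217) = 1/519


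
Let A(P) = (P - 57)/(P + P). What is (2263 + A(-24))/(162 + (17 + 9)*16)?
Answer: 36235/9248 ≈ 3.9181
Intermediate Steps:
A(P) = (-57 + P)/(2*P) (A(P) = (-57 + P)/((2*P)) = (-57 + P)*(1/(2*P)) = (-57 + P)/(2*P))
(2263 + A(-24))/(162 + (17 + 9)*16) = (2263 + (1/2)*(-57 - 24)/(-24))/(162 + (17 + 9)*16) = (2263 + (1/2)*(-1/24)*(-81))/(162 + 26*16) = (2263 + 27/16)/(162 + 416) = (36235/16)/578 = (36235/16)*(1/578) = 36235/9248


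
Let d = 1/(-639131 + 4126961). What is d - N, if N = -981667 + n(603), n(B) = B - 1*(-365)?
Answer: 3420511393171/3487830 ≈ 9.8070e+5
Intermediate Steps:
n(B) = 365 + B (n(B) = B + 365 = 365 + B)
N = -980699 (N = -981667 + (365 + 603) = -981667 + 968 = -980699)
d = 1/3487830 ≈ 2.8671e-7
d - N = 1/3487830 - 1*(-980699) = 1/3487830 + 980699 = 3420511393171/3487830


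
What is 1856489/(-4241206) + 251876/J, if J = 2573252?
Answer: -927239007443/2728422955478 ≈ -0.33984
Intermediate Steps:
1856489/(-4241206) + 251876/J = 1856489/(-4241206) + 251876/2573252 = 1856489*(-1/4241206) + 251876*(1/2573252) = -1856489/4241206 + 62969/643313 = -927239007443/2728422955478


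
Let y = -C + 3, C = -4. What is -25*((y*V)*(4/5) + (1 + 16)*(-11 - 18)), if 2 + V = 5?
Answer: 11905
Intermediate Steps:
V = 3 (V = -2 + 5 = 3)
y = 7 (y = -1*(-4) + 3 = 4 + 3 = 7)
-25*((y*V)*(4/5) + (1 + 16)*(-11 - 18)) = -25*((7*3)*(4/5) + (1 + 16)*(-11 - 18)) = -25*(21*(4*(1/5)) + 17*(-29)) = -25*(21*(4/5) - 493) = -25*(84/5 - 493) = -25*(-2381/5) = 11905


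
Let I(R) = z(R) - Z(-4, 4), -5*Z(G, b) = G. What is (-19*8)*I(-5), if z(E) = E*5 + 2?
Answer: 18088/5 ≈ 3617.6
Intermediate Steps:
Z(G, b) = -G/5
z(E) = 2 + 5*E (z(E) = 5*E + 2 = 2 + 5*E)
I(R) = 6/5 + 5*R (I(R) = (2 + 5*R) - (-1)*(-4)/5 = (2 + 5*R) - 1*⅘ = (2 + 5*R) - ⅘ = 6/5 + 5*R)
(-19*8)*I(-5) = (-19*8)*(6/5 + 5*(-5)) = -152*(6/5 - 25) = -152*(-119/5) = 18088/5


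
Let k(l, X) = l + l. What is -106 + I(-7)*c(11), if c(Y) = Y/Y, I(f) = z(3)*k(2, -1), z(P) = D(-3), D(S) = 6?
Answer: -82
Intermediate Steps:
z(P) = 6
k(l, X) = 2*l
I(f) = 24 (I(f) = 6*(2*2) = 6*4 = 24)
c(Y) = 1
-106 + I(-7)*c(11) = -106 + 24*1 = -106 + 24 = -82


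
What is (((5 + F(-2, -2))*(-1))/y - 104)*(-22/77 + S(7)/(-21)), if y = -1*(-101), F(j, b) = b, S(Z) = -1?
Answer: 7505/303 ≈ 24.769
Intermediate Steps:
y = 101
(((5 + F(-2, -2))*(-1))/y - 104)*(-22/77 + S(7)/(-21)) = (((5 - 2)*(-1))/101 - 104)*(-22/77 - 1/(-21)) = ((3*(-1))*(1/101) - 104)*(-22*1/77 - 1*(-1/21)) = (-3*1/101 - 104)*(-2/7 + 1/21) = (-3/101 - 104)*(-5/21) = -10507/101*(-5/21) = 7505/303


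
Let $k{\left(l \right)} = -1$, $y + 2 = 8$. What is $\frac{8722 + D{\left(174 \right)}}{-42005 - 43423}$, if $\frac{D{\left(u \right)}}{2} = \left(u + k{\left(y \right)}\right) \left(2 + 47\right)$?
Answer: $- \frac{917}{3051} \approx -0.30056$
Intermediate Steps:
$y = 6$ ($y = -2 + 8 = 6$)
$D{\left(u \right)} = -98 + 98 u$ ($D{\left(u \right)} = 2 \left(u - 1\right) \left(2 + 47\right) = 2 \left(-1 + u\right) 49 = 2 \left(-49 + 49 u\right) = -98 + 98 u$)
$\frac{8722 + D{\left(174 \right)}}{-42005 - 43423} = \frac{8722 + \left(-98 + 98 \cdot 174\right)}{-42005 - 43423} = \frac{8722 + \left(-98 + 17052\right)}{-85428} = \left(8722 + 16954\right) \left(- \frac{1}{85428}\right) = 25676 \left(- \frac{1}{85428}\right) = - \frac{917}{3051}$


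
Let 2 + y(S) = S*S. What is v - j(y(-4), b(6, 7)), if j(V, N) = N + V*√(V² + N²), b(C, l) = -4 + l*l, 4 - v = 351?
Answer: -392 - 14*√2221 ≈ -1051.8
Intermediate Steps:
v = -347 (v = 4 - 1*351 = 4 - 351 = -347)
b(C, l) = -4 + l²
y(S) = -2 + S² (y(S) = -2 + S*S = -2 + S²)
j(V, N) = N + V*√(N² + V²)
v - j(y(-4), b(6, 7)) = -347 - ((-4 + 7²) + (-2 + (-4)²)*√((-4 + 7²)² + (-2 + (-4)²)²)) = -347 - ((-4 + 49) + (-2 + 16)*√((-4 + 49)² + (-2 + 16)²)) = -347 - (45 + 14*√(45² + 14²)) = -347 - (45 + 14*√(2025 + 196)) = -347 - (45 + 14*√2221) = -347 + (-45 - 14*√2221) = -392 - 14*√2221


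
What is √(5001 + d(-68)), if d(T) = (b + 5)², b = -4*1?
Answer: √5002 ≈ 70.725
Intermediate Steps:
b = -4
d(T) = 1 (d(T) = (-4 + 5)² = 1² = 1)
√(5001 + d(-68)) = √(5001 + 1) = √5002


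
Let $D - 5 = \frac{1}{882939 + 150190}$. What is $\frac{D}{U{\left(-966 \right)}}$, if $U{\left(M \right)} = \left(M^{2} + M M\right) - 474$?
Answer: $\frac{860941}{321275224517} \approx 2.6798 \cdot 10^{-6}$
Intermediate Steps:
$U{\left(M \right)} = -474 + 2 M^{2}$ ($U{\left(M \right)} = \left(M^{2} + M^{2}\right) - 474 = 2 M^{2} - 474 = -474 + 2 M^{2}$)
$D = \frac{5165646}{1033129}$ ($D = 5 + \frac{1}{882939 + 150190} = 5 + \frac{1}{1033129} = \frac{5165646}{1033129} \approx 5.0$)
$\frac{D}{U{\left(-966 \right)}} = \frac{5165646}{1033129 \left(-474 + 2 \left(-966\right)^{2}\right)} = \frac{5165646}{1033129 \left(-474 + 2 \cdot 933156\right)} = \frac{5165646}{1033129 \left(-474 + 1866312\right)} = \frac{5165646}{1033129 \cdot 1865838} = \frac{5165646}{1033129} \cdot \frac{1}{1865838} = \frac{860941}{321275224517}$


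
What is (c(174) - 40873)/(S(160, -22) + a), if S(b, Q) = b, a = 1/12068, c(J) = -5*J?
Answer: -503754524/1930881 ≈ -260.89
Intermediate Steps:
a = 1/12068 ≈ 8.2864e-5
(c(174) - 40873)/(S(160, -22) + a) = (-5*174 - 40873)/(160 + 1/12068) = (-870 - 40873)/(1930881/12068) = -41743*12068/1930881 = -503754524/1930881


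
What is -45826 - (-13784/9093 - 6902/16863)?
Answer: -111530894912/2433893 ≈ -45824.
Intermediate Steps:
-45826 - (-13784/9093 - 6902/16863) = -45826 - (-13784*1/9093 - 6902*1/16863) = -45826 - (-13784/9093 - 986/2409) = -45826 - 1*(-4685706/2433893) = -45826 + 4685706/2433893 = -111530894912/2433893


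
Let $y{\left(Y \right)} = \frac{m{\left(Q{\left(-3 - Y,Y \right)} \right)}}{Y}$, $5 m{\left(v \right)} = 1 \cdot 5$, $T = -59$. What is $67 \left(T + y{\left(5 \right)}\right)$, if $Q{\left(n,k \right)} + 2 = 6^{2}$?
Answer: $- \frac{19698}{5} \approx -3939.6$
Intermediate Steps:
$Q{\left(n,k \right)} = 34$ ($Q{\left(n,k \right)} = -2 + 6^{2} = -2 + 36 = 34$)
$m{\left(v \right)} = 1$ ($m{\left(v \right)} = \frac{1 \cdot 5}{5} = \frac{1}{5} \cdot 5 = 1$)
$y{\left(Y \right)} = \frac{1}{Y}$ ($y{\left(Y \right)} = 1 \frac{1}{Y} = \frac{1}{Y}$)
$67 \left(T + y{\left(5 \right)}\right) = 67 \left(-59 + \frac{1}{5}\right) = 67 \left(- \frac{294}{5}\right) = - \frac{19698}{5}$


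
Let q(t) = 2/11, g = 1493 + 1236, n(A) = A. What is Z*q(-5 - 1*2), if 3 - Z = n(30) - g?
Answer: 5404/11 ≈ 491.27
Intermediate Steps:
g = 2729
q(t) = 2/11 (q(t) = 2*(1/11) = 2/11)
Z = 2702 (Z = 3 - (30 - 1*2729) = 3 - (30 - 2729) = 3 - 1*(-2699) = 3 + 2699 = 2702)
Z*q(-5 - 1*2) = 2702*(2/11) = 5404/11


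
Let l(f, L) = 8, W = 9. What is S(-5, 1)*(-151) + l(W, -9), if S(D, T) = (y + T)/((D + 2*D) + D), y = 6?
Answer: 1217/20 ≈ 60.850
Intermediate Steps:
S(D, T) = (6 + T)/(4*D) (S(D, T) = (6 + T)/((D + 2*D) + D) = (6 + T)/(3*D + D) = (6 + T)/((4*D)) = (6 + T)*(1/(4*D)) = (6 + T)/(4*D))
S(-5, 1)*(-151) + l(W, -9) = ((¼)*(6 + 1)/(-5))*(-151) + 8 = ((¼)*(-⅕)*7)*(-151) + 8 = -7/20*(-151) + 8 = 1057/20 + 8 = 1217/20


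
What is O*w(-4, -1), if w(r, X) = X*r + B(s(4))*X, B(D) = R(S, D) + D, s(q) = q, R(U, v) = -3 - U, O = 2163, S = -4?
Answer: -2163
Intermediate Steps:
B(D) = 1 + D (B(D) = (-3 - 1*(-4)) + D = (-3 + 4) + D = 1 + D)
w(r, X) = 5*X + X*r (w(r, X) = X*r + (1 + 4)*X = X*r + 5*X = 5*X + X*r)
O*w(-4, -1) = 2163*(-(5 - 4)) = 2163*(-1*1) = 2163*(-1) = -2163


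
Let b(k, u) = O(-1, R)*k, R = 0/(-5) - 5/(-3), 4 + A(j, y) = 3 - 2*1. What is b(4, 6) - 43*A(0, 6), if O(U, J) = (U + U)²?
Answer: 145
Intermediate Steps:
A(j, y) = -3 (A(j, y) = -4 + (3 - 2*1) = -4 + (3 - 2) = -4 + 1 = -3)
R = 5/3 (R = 0*(-⅕) - 5*(-⅓) = 0 + 5/3 = 5/3 ≈ 1.6667)
O(U, J) = 4*U² (O(U, J) = (2*U)² = 4*U²)
b(k, u) = 4*k (b(k, u) = (4*(-1)²)*k = (4*1)*k = 4*k)
b(4, 6) - 43*A(0, 6) = 4*4 - 43*(-3) = 16 + 129 = 145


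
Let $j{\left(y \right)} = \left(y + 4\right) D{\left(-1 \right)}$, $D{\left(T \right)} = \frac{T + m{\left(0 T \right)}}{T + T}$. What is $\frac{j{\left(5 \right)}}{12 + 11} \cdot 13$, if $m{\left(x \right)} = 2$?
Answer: $- \frac{117}{46} \approx -2.5435$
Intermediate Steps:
$D{\left(T \right)} = \frac{2 + T}{2 T}$ ($D{\left(T \right)} = \frac{T + 2}{T + T} = \frac{2 + T}{2 T}$)
$j{\left(y \right)} = -2 - \frac{y}{2}$ ($j{\left(y \right)} = \left(y + 4\right) \frac{2 - 1}{2 \left(-1\right)} = \left(4 + y\right) \frac{1}{2} \left(-1\right) 1 = \left(4 + y\right) \left(- \frac{1}{2}\right) = -2 - \frac{y}{2}$)
$\frac{j{\left(5 \right)}}{12 + 11} \cdot 13 = \frac{-2 - \frac{5}{2}}{12 + 11} \cdot 13 = \frac{-2 - \frac{5}{2}}{23} \cdot 13 = \frac{1}{23} \left(- \frac{9}{2}\right) 13 = \left(- \frac{9}{46}\right) 13 = - \frac{117}{46}$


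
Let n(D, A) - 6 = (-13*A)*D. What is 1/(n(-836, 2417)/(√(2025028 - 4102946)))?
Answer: I*√2077918/26267962 ≈ 5.4877e-5*I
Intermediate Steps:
n(D, A) = 6 - 13*A*D (n(D, A) = 6 + (-13*A)*D = 6 - 13*A*D)
1/(n(-836, 2417)/(√(2025028 - 4102946))) = 1/((6 - 13*2417*(-836))/(√(2025028 - 4102946))) = 1/((6 + 26267956)/(√(-2077918))) = 1/(26267962/((I*√2077918))) = 1/(26267962*(-I*√2077918/2077918)) = 1/(-13133981*I*√2077918/1038959) = I*√2077918/26267962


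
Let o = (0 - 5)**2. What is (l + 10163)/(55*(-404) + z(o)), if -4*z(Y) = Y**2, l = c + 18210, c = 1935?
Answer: -121232/89505 ≈ -1.3545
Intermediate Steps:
o = 25 (o = (-5)**2 = 25)
l = 20145 (l = 1935 + 18210 = 20145)
z(Y) = -Y**2/4
(l + 10163)/(55*(-404) + z(o)) = (20145 + 10163)/(55*(-404) - 1/4*25**2) = 30308/(-22220 - 1/4*625) = 30308/(-22220 - 625/4) = 30308/(-89505/4) = 30308*(-4/89505) = -121232/89505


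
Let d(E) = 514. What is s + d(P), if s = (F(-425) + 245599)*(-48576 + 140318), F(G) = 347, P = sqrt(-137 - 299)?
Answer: 22563578446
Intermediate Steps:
P = 2*I*sqrt(109) (P = sqrt(-436) = 2*I*sqrt(109) ≈ 20.881*I)
s = 22563577932 (s = (347 + 245599)*(-48576 + 140318) = 245946*91742 = 22563577932)
s + d(P) = 22563577932 + 514 = 22563578446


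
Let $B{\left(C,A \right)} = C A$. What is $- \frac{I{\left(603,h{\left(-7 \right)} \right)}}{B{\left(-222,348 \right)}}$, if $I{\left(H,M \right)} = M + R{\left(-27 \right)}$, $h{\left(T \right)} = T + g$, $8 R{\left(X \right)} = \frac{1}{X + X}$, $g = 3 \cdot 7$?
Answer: $\frac{6047}{33374592} \approx 0.00018119$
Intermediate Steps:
$g = 21$
$R{\left(X \right)} = \frac{1}{16 X}$ ($R{\left(X \right)} = \frac{1}{8 \left(X + X\right)} = \frac{1}{8 \cdot 2 X} = \frac{\frac{1}{2} \frac{1}{X}}{8} = \frac{1}{16 X}$)
$h{\left(T \right)} = 21 + T$ ($h{\left(T \right)} = T + 21 = 21 + T$)
$B{\left(C,A \right)} = A C$
$I{\left(H,M \right)} = - \frac{1}{432} + M$ ($I{\left(H,M \right)} = M + \frac{1}{16 \left(-27\right)} = M + \frac{1}{16} \left(- \frac{1}{27}\right) = M - \frac{1}{432} = - \frac{1}{432} + M$)
$- \frac{I{\left(603,h{\left(-7 \right)} \right)}}{B{\left(-222,348 \right)}} = - \frac{- \frac{1}{432} + \left(21 - 7\right)}{348 \left(-222\right)} = - \frac{- \frac{1}{432} + 14}{-77256} = - \frac{6047 \left(-1\right)}{432 \cdot 77256} = \left(-1\right) \left(- \frac{6047}{33374592}\right) = \frac{6047}{33374592}$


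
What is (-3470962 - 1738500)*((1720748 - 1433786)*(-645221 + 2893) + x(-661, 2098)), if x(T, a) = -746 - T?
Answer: 960227454739949902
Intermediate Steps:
(-3470962 - 1738500)*((1720748 - 1433786)*(-645221 + 2893) + x(-661, 2098)) = (-3470962 - 1738500)*((1720748 - 1433786)*(-645221 + 2893) + (-746 - 1*(-661))) = -5209462*(286962*(-642328) + (-746 + 661)) = -5209462*(-184323727536 - 85) = -5209462*(-184323727621) = 960227454739949902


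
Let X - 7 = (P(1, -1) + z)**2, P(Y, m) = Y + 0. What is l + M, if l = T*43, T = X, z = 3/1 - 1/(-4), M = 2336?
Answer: 54619/16 ≈ 3413.7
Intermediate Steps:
P(Y, m) = Y
z = 13/4 (z = 3*1 - 1*(-1/4) = 3 + 1/4 = 13/4 ≈ 3.2500)
X = 401/16 (X = 7 + (1 + 13/4)**2 = 7 + (17/4)**2 = 7 + 289/16 = 401/16 ≈ 25.063)
T = 401/16 ≈ 25.063
l = 17243/16 (l = (401/16)*43 = 17243/16 ≈ 1077.7)
l + M = 17243/16 + 2336 = 54619/16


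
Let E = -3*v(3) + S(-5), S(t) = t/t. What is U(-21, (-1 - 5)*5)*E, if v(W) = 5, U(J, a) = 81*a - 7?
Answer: 34118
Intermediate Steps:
U(J, a) = -7 + 81*a
S(t) = 1
E = -14 (E = -3*5 + 1 = -15 + 1 = -14)
U(-21, (-1 - 5)*5)*E = (-7 + 81*((-1 - 5)*5))*(-14) = (-7 + 81*(-6*5))*(-14) = (-7 + 81*(-30))*(-14) = (-7 - 2430)*(-14) = -2437*(-14) = 34118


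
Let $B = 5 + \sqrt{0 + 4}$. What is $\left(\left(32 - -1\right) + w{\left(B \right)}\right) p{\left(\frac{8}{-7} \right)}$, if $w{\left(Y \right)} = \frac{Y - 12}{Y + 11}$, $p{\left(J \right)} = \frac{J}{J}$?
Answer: $\frac{589}{18} \approx 32.722$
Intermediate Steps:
$p{\left(J \right)} = 1$
$B = 7$ ($B = 5 + \sqrt{4} = 5 + 2 = 7$)
$w{\left(Y \right)} = \frac{-12 + Y}{11 + Y}$
$\left(\left(32 - -1\right) + w{\left(B \right)}\right) p{\left(\frac{8}{-7} \right)} = \left(\left(32 - -1\right) + \frac{-12 + 7}{11 + 7}\right) 1 = \left(\left(32 + 1\right) + \frac{1}{18} \left(-5\right)\right) 1 = \left(33 + \frac{1}{18} \left(-5\right)\right) 1 = \left(33 - \frac{5}{18}\right) 1 = \frac{589}{18} \cdot 1 = \frac{589}{18}$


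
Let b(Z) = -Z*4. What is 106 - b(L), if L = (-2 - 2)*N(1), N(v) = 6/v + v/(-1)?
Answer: 26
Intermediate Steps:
N(v) = -v + 6/v (N(v) = 6/v + v*(-1) = 6/v - v = -v + 6/v)
L = -20 (L = (-2 - 2)*(-1*1 + 6/1) = -4*(-1 + 6*1) = -4*(-1 + 6) = -4*5 = -20)
b(Z) = -4*Z
106 - b(L) = 106 - (-4)*(-20) = 106 - 1*80 = 106 - 80 = 26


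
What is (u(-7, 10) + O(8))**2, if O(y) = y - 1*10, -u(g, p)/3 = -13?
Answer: 1369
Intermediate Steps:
u(g, p) = 39 (u(g, p) = -3*(-13) = 39)
O(y) = -10 + y (O(y) = y - 10 = -10 + y)
(u(-7, 10) + O(8))**2 = (39 + (-10 + 8))**2 = (39 - 2)**2 = 37**2 = 1369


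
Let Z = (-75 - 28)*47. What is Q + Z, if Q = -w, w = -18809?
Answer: 13968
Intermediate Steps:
Z = -4841 (Z = -103*47 = -4841)
Q = 18809 (Q = -1*(-18809) = 18809)
Q + Z = 18809 - 4841 = 13968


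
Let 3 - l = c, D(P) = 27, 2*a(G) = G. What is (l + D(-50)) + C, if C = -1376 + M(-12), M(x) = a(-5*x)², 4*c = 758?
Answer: -1271/2 ≈ -635.50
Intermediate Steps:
c = 379/2 (c = (¼)*758 = 379/2 ≈ 189.50)
a(G) = G/2
l = -373/2 (l = 3 - 1*379/2 = 3 - 379/2 = -373/2 ≈ -186.50)
M(x) = 25*x²/4 (M(x) = ((-5*x)/2)² = (-5*x/2)² = 25*x²/4)
C = -476 (C = -1376 + (25/4)*(-12)² = -1376 + (25/4)*144 = -1376 + 900 = -476)
(l + D(-50)) + C = (-373/2 + 27) - 476 = -319/2 - 476 = -1271/2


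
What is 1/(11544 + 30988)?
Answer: 1/42532 ≈ 2.3512e-5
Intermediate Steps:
1/(11544 + 30988) = 1/42532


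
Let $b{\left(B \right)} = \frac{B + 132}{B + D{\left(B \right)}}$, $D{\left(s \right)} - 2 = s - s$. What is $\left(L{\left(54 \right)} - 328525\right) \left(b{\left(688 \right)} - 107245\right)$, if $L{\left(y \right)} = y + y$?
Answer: $\frac{105662072617}{3} \approx 3.5221 \cdot 10^{10}$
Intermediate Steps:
$D{\left(s \right)} = 2$ ($D{\left(s \right)} = 2 + \left(s - s\right) = 2 + 0 = 2$)
$b{\left(B \right)} = \frac{132 + B}{2 + B}$ ($b{\left(B \right)} = \frac{B + 132}{B + 2} = \frac{132 + B}{2 + B}$)
$L{\left(y \right)} = 2 y$
$\left(L{\left(54 \right)} - 328525\right) \left(b{\left(688 \right)} - 107245\right) = \left(2 \cdot 54 - 328525\right) \left(\frac{132 + 688}{2 + 688} - 107245\right) = \left(108 - 328525\right) \left(\frac{1}{690} \cdot 820 - 107245\right) = - 328417 \left(\frac{1}{690} \cdot 820 - 107245\right) = - 328417 \left(\frac{82}{69} - 107245\right) = \left(-328417\right) \left(- \frac{7399823}{69}\right) = \frac{105662072617}{3}$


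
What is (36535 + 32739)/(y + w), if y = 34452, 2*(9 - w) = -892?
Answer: 69274/34907 ≈ 1.9845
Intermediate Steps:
w = 455 (w = 9 - 1/2*(-892) = 9 + 446 = 455)
(36535 + 32739)/(y + w) = (36535 + 32739)/(34452 + 455) = 69274/34907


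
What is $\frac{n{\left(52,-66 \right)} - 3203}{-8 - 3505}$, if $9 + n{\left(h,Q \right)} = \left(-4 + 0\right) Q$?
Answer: $\frac{2948}{3513} \approx 0.83917$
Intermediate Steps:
$n{\left(h,Q \right)} = -9 - 4 Q$ ($n{\left(h,Q \right)} = -9 + \left(-4 + 0\right) Q = -9 - 4 Q$)
$\frac{n{\left(52,-66 \right)} - 3203}{-8 - 3505} = \frac{\left(-9 - -264\right) - 3203}{-8 - 3505} = \frac{\left(-9 + 264\right) - 3203}{-3513} = \left(255 - 3203\right) \left(- \frac{1}{3513}\right) = \left(-2948\right) \left(- \frac{1}{3513}\right) = \frac{2948}{3513}$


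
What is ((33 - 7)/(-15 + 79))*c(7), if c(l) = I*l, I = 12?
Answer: 273/8 ≈ 34.125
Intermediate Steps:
c(l) = 12*l
((33 - 7)/(-15 + 79))*c(7) = ((33 - 7)/(-15 + 79))*(12*7) = (26/64)*84 = (26*(1/64))*84 = (13/32)*84 = 273/8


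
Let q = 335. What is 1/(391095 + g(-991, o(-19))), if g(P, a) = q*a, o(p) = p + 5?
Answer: 1/386405 ≈ 2.5880e-6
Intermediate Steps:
o(p) = 5 + p
g(P, a) = 335*a
1/(391095 + g(-991, o(-19))) = 1/(391095 + 335*(5 - 19)) = 1/(391095 + 335*(-14)) = 1/(391095 - 4690) = 1/386405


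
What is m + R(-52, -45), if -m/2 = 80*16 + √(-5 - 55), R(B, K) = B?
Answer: -2612 - 4*I*√15 ≈ -2612.0 - 15.492*I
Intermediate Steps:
m = -2560 - 4*I*√15 (m = -2*(80*16 + √(-5 - 55)) = -2*(1280 + √(-60)) = -2*(1280 + 2*I*√15) = -2560 - 4*I*√15 ≈ -2560.0 - 15.492*I)
m + R(-52, -45) = (-2560 - 4*I*√15) - 52 = -2612 - 4*I*√15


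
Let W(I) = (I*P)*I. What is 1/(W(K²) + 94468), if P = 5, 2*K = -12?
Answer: 1/100948 ≈ 9.9061e-6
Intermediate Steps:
K = -6 (K = (½)*(-12) = -6)
W(I) = 5*I² (W(I) = (I*5)*I = (5*I)*I = 5*I²)
1/(W(K²) + 94468) = 1/(5*((-6)²)² + 94468) = 1/(5*36² + 94468) = 1/(5*1296 + 94468) = 1/(6480 + 94468) = 1/100948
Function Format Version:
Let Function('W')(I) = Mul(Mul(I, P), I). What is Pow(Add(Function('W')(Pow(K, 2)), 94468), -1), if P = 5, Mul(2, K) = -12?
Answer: Rational(1, 100948) ≈ 9.9061e-6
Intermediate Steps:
K = -6 (K = Mul(Rational(1, 2), -12) = -6)
Function('W')(I) = Mul(5, Pow(I, 2)) (Function('W')(I) = Mul(Mul(I, 5), I) = Mul(Mul(5, I), I) = Mul(5, Pow(I, 2)))
Pow(Add(Function('W')(Pow(K, 2)), 94468), -1) = Pow(Add(Mul(5, Pow(Pow(-6, 2), 2)), 94468), -1) = Pow(Add(Mul(5, Pow(36, 2)), 94468), -1) = Pow(Add(Mul(5, 1296), 94468), -1) = Pow(Add(6480, 94468), -1) = Pow(100948, -1) = Rational(1, 100948)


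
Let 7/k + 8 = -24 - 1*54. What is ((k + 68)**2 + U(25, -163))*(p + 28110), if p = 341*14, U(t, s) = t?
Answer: 281998230001/1849 ≈ 1.5251e+8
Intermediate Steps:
p = 4774
k = -7/86 (k = 7/(-8 + (-24 - 1*54)) = 7/(-8 + (-24 - 54)) = 7/(-8 - 78) = 7/(-86) = 7*(-1/86) = -7/86 ≈ -0.081395)
((k + 68)**2 + U(25, -163))*(p + 28110) = ((-7/86 + 68)**2 + 25)*(4774 + 28110) = ((5841/86)**2 + 25)*32884 = (34117281/7396 + 25)*32884 = (34302181/7396)*32884 = 281998230001/1849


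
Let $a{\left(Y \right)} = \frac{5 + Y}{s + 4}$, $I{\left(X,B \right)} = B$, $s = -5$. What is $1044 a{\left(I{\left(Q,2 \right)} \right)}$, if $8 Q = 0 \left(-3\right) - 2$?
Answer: $-7308$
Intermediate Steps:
$Q = - \frac{1}{4}$ ($Q = \frac{0 \left(-3\right) - 2}{8} = \frac{0 - 2}{8} = \frac{1}{8} \left(-2\right) = - \frac{1}{4} \approx -0.25$)
$a{\left(Y \right)} = -5 - Y$ ($a{\left(Y \right)} = \frac{5 + Y}{-5 + 4} = \frac{5 + Y}{-1} = \left(5 + Y\right) \left(-1\right) = -5 - Y$)
$1044 a{\left(I{\left(Q,2 \right)} \right)} = 1044 \left(-5 - 2\right) = 1044 \left(-7\right) = -7308$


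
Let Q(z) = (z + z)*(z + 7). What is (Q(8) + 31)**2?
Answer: 73441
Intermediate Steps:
Q(z) = 2*z*(7 + z) (Q(z) = (2*z)*(7 + z) = 2*z*(7 + z))
(Q(8) + 31)**2 = (2*8*(7 + 8) + 31)**2 = (2*8*15 + 31)**2 = (240 + 31)**2 = 271**2 = 73441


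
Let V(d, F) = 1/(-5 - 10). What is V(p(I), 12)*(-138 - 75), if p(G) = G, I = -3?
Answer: 71/5 ≈ 14.200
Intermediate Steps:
V(d, F) = -1/15 (V(d, F) = 1/(-15) = -1/15)
V(p(I), 12)*(-138 - 75) = -(-138 - 75)/15 = -1/15*(-213) = 71/5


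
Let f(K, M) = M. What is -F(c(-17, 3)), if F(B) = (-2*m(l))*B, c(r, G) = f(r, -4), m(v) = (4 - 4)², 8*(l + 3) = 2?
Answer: 0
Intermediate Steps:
l = -11/4 (l = -3 + (⅛)*2 = -3 + ¼ = -11/4 ≈ -2.7500)
m(v) = 0 (m(v) = 0² = 0)
c(r, G) = -4
F(B) = 0 (F(B) = (-2*0)*B = 0*B = 0)
-F(c(-17, 3)) = -1*0 = 0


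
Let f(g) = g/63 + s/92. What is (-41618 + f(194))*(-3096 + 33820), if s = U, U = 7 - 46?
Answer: -1852676686697/1449 ≈ -1.2786e+9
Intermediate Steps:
U = -39
s = -39
f(g) = -39/92 + g/63 (f(g) = g/63 - 39/92 = -39/92 + g/63)
(-41618 + f(194))*(-3096 + 33820) = (-41618 + (-39/92 + (1/63)*194))*(-3096 + 33820) = (-41618 + (-39/92 + 194/63))*30724 = (-41618 + 15391/5796)*30724 = -241202537/5796*30724 = -1852676686697/1449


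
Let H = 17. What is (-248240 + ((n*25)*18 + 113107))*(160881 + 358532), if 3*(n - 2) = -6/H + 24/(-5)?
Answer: -1192105295713/17 ≈ -7.0124e+10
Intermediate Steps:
n = 24/85 (n = 2 + (-6/17 + 24/(-5))/3 = 2 + (-6*1/17 + 24*(-1/5))/3 = 2 + (-6/17 - 24/5)/3 = 2 + (1/3)*(-438/85) = 2 - 146/85 = 24/85 ≈ 0.28235)
(-248240 + ((n*25)*18 + 113107))*(160881 + 358532) = (-248240 + (((24/85)*25)*18 + 113107))*(160881 + 358532) = (-248240 + ((120/17)*18 + 113107))*519413 = (-248240 + (2160/17 + 113107))*519413 = (-248240 + 1924979/17)*519413 = -2295101/17*519413 = -1192105295713/17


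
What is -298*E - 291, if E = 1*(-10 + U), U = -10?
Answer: 5669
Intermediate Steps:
E = -20 (E = 1*(-10 - 10) = 1*(-20) = -20)
-298*E - 291 = -298*(-20) - 291 = 5960 - 291 = 5669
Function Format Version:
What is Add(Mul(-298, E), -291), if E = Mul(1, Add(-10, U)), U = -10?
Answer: 5669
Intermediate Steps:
E = -20 (E = Mul(1, Add(-10, -10)) = Mul(1, -20) = -20)
Add(Mul(-298, E), -291) = Add(Mul(-298, -20), -291) = Add(5960, -291) = 5669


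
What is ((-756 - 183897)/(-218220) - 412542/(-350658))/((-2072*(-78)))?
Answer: 2866203091/229017619871040 ≈ 1.2515e-5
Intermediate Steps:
((-756 - 183897)/(-218220) - 412542/(-350658))/((-2072*(-78))) = (-184653*(-1/218220) - 412542*(-1/350658))/161616 = (61551/72740 + 22919/19481)*(1/161616) = (2866203091/1417047940)*(1/161616) = 2866203091/229017619871040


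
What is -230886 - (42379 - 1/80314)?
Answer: -21947005209/80314 ≈ -2.7327e+5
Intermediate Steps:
-230886 - (42379 - 1/80314) = -230886 - 1*3403627005/80314 = -230886 - 3403627005/80314 = -21947005209/80314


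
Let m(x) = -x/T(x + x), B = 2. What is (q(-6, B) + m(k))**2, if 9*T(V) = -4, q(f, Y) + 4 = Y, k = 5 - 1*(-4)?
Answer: 5329/16 ≈ 333.06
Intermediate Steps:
k = 9 (k = 5 + 4 = 9)
q(f, Y) = -4 + Y
T(V) = -4/9 (T(V) = (1/9)*(-4) = -4/9)
m(x) = 9*x/4 (m(x) = -x/(-4/9) = -x*(-9)/4 = -(-9)*x/4 = 9*x/4)
(q(-6, B) + m(k))**2 = ((-4 + 2) + (9/4)*9)**2 = (-2 + 81/4)**2 = (73/4)**2 = 5329/16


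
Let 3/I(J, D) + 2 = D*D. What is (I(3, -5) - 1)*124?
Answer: -2480/23 ≈ -107.83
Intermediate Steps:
I(J, D) = 3/(-2 + D²) (I(J, D) = 3/(-2 + D*D) = 3/(-2 + D²))
(I(3, -5) - 1)*124 = (3/(-2 + (-5)²) - 1)*124 = (3/(-2 + 25) - 1)*124 = (3/23 - 1)*124 = -20/23*124 = -2480/23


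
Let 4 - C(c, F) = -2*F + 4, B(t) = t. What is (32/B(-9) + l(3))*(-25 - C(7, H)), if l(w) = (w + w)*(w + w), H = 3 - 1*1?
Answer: -8468/9 ≈ -940.89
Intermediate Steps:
H = 2 (H = 3 - 1 = 2)
C(c, F) = 2*F (C(c, F) = 4 - (-2*F + 4) = 4 - (4 - 2*F) = 4 + (-4 + 2*F) = 2*F)
l(w) = 4*w**2 (l(w) = (2*w)*(2*w) = 4*w**2)
(32/B(-9) + l(3))*(-25 - C(7, H)) = (32/(-9) + 4*3**2)*(-25 - 2*2) = (32*(-1/9) + 4*9)*(-25 - 1*4) = (-32/9 + 36)*(-25 - 4) = (292/9)*(-29) = -8468/9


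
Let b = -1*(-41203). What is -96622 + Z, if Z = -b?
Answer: -137825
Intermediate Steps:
b = 41203
Z = -41203 (Z = -1*41203 = -41203)
-96622 + Z = -96622 - 41203 = -137825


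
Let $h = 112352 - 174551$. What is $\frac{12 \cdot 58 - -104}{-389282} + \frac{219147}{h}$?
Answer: $- \frac{14226623609}{4035491853} \approx -3.5254$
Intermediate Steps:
$h = -62199$ ($h = 112352 - 174551 = -62199$)
$\frac{12 \cdot 58 - -104}{-389282} + \frac{219147}{h} = \frac{12 \cdot 58 - -104}{-389282} + \frac{219147}{-62199} = \left(696 + 104\right) \left(- \frac{1}{389282}\right) + 219147 \left(- \frac{1}{62199}\right) = 800 \left(- \frac{1}{389282}\right) - \frac{73049}{20733} = - \frac{400}{194641} - \frac{73049}{20733} = - \frac{14226623609}{4035491853}$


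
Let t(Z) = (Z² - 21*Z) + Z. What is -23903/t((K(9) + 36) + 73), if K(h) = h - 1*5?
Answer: -23903/10509 ≈ -2.2745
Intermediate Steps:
K(h) = -5 + h (K(h) = h - 5 = -5 + h)
t(Z) = Z² - 20*Z
-23903/t((K(9) + 36) + 73) = -23903*1/((-20 + (((-5 + 9) + 36) + 73))*(((-5 + 9) + 36) + 73)) = -23903*1/((-20 + ((4 + 36) + 73))*((4 + 36) + 73)) = -23903*1/((-20 + (40 + 73))*(40 + 73)) = -23903*1/(113*(-20 + 113)) = -23903/(113*93) = -23903/10509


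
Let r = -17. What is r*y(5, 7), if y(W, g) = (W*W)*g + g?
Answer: -3094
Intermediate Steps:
y(W, g) = g + g*W**2 (y(W, g) = W**2*g + g = g*W**2 + g = g + g*W**2)
r*y(5, 7) = -119*(1 + 5**2) = -119*(1 + 25) = -119*26 = -17*182 = -3094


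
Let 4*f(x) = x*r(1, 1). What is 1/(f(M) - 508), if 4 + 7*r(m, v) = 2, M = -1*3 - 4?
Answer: -2/1015 ≈ -0.0019704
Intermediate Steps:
M = -7 (M = -3 - 4 = -7)
r(m, v) = -2/7 (r(m, v) = -4/7 + (⅐)*2 = -4/7 + 2/7 = -2/7)
f(x) = -x/14 (f(x) = (x*(-2/7))/4 = (-2*x/7)/4 = -x/14)
1/(f(M) - 508) = 1/(-1/14*(-7) - 508) = 1/(½ - 508) = 1/(-1015/2) = -2/1015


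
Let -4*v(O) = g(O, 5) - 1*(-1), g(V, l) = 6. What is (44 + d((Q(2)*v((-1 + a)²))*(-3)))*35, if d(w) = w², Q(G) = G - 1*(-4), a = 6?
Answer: 145075/4 ≈ 36269.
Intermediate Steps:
Q(G) = 4 + G (Q(G) = G + 4 = 4 + G)
v(O) = -7/4 (v(O) = -(6 - 1*(-1))/4 = -(6 + 1)/4 = -¼*7 = -7/4)
(44 + d((Q(2)*v((-1 + a)²))*(-3)))*35 = (44 + (((4 + 2)*(-7/4))*(-3))²)*35 = (44 + ((6*(-7/4))*(-3))²)*35 = (44 + (-21/2*(-3))²)*35 = (44 + (63/2)²)*35 = (44 + 3969/4)*35 = (4145/4)*35 = 145075/4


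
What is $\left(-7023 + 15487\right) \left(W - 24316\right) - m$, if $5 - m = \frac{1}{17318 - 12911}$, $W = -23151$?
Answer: $- \frac{1770559374050}{4407} \approx -4.0176 \cdot 10^{8}$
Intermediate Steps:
$m = \frac{22034}{4407}$ ($m = 5 - \frac{1}{17318 - 12911} = 5 - \frac{1}{4407} = \frac{22034}{4407} \approx 4.9998$)
$\left(-7023 + 15487\right) \left(W - 24316\right) - m = \left(-7023 + 15487\right) \left(-23151 - 24316\right) - \frac{22034}{4407} = 8464 \left(-47467\right) - \frac{22034}{4407} = -401760688 - \frac{22034}{4407} = - \frac{1770559374050}{4407}$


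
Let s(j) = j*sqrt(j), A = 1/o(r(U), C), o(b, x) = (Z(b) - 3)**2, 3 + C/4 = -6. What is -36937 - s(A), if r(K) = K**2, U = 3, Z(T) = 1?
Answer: -295497/8 ≈ -36937.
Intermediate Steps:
C = -36 (C = -12 + 4*(-6) = -12 - 24 = -36)
o(b, x) = 4 (o(b, x) = (1 - 3)**2 = (-2)**2 = 4)
A = 1/4 ≈ 0.25000
s(j) = j**(3/2)
-36937 - s(A) = -36937 - (1/4)**(3/2) = -36937 - 1*1/8 = -36937 - 1/8 = -295497/8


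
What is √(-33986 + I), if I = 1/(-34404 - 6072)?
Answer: I*√13919871833103/20238 ≈ 184.35*I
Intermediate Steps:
I = -1/40476 (I = 1/(-40476) = -1/40476 ≈ -2.4706e-5)
√(-33986 + I) = √(-33986 - 1/40476) = √(-1375617337/40476) = I*√13919871833103/20238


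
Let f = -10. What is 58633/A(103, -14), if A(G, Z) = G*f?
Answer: -58633/1030 ≈ -56.925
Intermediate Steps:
A(G, Z) = -10*G (A(G, Z) = G*(-10) = -10*G)
58633/A(103, -14) = 58633/((-10*103)) = 58633/(-1030) = 58633*(-1/1030) = -58633/1030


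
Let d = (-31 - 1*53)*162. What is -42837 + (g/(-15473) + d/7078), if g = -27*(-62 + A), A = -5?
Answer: -2345820692982/54758947 ≈ -42839.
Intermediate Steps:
g = 1809 (g = -27*(-62 - 5) = -27*(-67) = 1809)
d = -13608 (d = (-31 - 53)*162 = -84*162 = -13608)
-42837 + (g/(-15473) + d/7078) = -42837 + (1809/(-15473) - 13608/7078) = -42837 + (1809*(-1/15473) - 13608*1/7078) = -42837 + (-1809/15473 - 6804/3539) = -42837 - 111680343/54758947 = -2345820692982/54758947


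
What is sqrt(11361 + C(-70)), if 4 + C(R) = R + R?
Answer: sqrt(11217) ≈ 105.91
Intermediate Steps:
C(R) = -4 + 2*R (C(R) = -4 + (R + R) = -4 + 2*R)
sqrt(11361 + C(-70)) = sqrt(11361 + (-4 + 2*(-70))) = sqrt(11361 + (-4 - 140)) = sqrt(11361 - 144) = sqrt(11217)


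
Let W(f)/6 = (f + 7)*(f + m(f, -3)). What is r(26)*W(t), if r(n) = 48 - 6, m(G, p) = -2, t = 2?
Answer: 0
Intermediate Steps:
r(n) = 42
W(f) = 6*(-2 + f)*(7 + f) (W(f) = 6*((f + 7)*(f - 2)) = 6*((7 + f)*(-2 + f)) = 6*((-2 + f)*(7 + f)) = 6*(-2 + f)*(7 + f))
r(26)*W(t) = 42*(-84 + 6*2² + 30*2) = 42*(-84 + 6*4 + 60) = 42*(-84 + 24 + 60) = 42*0 = 0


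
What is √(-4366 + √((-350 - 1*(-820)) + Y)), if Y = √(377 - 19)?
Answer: √(-4366 + √(470 + √358)) ≈ 65.908*I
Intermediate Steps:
Y = √358 ≈ 18.921
√(-4366 + √((-350 - 1*(-820)) + Y)) = √(-4366 + √((-350 - 1*(-820)) + √358)) = √(-4366 + √((-350 + 820) + √358)) = √(-4366 + √(470 + √358))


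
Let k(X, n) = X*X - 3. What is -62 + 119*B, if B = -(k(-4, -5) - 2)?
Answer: -1371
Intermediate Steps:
k(X, n) = -3 + X**2 (k(X, n) = X**2 - 3 = -3 + X**2)
B = -11 (B = -((-3 + (-4)**2) - 2) = -((-3 + 16) - 2) = -(13 - 2) = -1*11 = -11)
-62 + 119*B = -62 + 119*(-11) = -62 - 1309 = -1371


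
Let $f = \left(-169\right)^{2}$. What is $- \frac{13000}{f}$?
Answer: $- \frac{1000}{2197} \approx -0.45517$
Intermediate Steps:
$f = 28561$
$- \frac{13000}{f} = - \frac{13000}{28561} = \left(-13000\right) \frac{1}{28561} = - \frac{1000}{2197}$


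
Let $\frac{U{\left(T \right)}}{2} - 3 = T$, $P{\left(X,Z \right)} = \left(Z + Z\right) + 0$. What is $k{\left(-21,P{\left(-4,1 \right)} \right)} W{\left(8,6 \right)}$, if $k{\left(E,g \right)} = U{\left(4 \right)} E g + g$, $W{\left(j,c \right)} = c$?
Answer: $-3516$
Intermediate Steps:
$P{\left(X,Z \right)} = 2 Z$ ($P{\left(X,Z \right)} = 2 Z + 0 = 2 Z$)
$U{\left(T \right)} = 6 + 2 T$
$k{\left(E,g \right)} = g + 14 E g$ ($k{\left(E,g \right)} = \left(6 + 2 \cdot 4\right) E g + g = \left(6 + 8\right) E g + g = 14 E g + g = g + 14 E g$)
$k{\left(-21,P{\left(-4,1 \right)} \right)} W{\left(8,6 \right)} = 2 \cdot 1 \left(1 + 14 \left(-21\right)\right) 6 = 2 \left(1 - 294\right) 6 = 2 \left(-293\right) 6 = \left(-586\right) 6 = -3516$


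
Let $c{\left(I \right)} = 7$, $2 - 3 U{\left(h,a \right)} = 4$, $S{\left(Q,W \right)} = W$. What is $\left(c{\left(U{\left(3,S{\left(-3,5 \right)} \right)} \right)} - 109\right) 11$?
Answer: $-1122$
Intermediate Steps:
$U{\left(h,a \right)} = - \frac{2}{3}$ ($U{\left(h,a \right)} = \frac{2}{3} - \frac{4}{3} = - \frac{2}{3}$)
$\left(c{\left(U{\left(3,S{\left(-3,5 \right)} \right)} \right)} - 109\right) 11 = \left(7 - 109\right) 11 = \left(-102\right) 11 = -1122$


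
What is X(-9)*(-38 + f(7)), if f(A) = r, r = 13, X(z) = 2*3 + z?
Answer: 75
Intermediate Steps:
X(z) = 6 + z
f(A) = 13
X(-9)*(-38 + f(7)) = (6 - 9)*(-38 + 13) = -3*(-25) = 75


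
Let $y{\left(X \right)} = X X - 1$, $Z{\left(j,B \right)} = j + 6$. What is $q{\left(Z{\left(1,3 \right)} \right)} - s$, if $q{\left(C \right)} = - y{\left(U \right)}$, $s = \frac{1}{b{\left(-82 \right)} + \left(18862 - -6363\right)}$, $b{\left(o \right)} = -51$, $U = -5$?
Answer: $- \frac{604177}{25174} \approx -24.0$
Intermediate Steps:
$Z{\left(j,B \right)} = 6 + j$
$y{\left(X \right)} = -1 + X^{2}$ ($y{\left(X \right)} = X^{2} - 1 = -1 + X^{2}$)
$s = \frac{1}{25174}$ ($s = \frac{1}{-51 + \left(18862 - -6363\right)} = \frac{1}{-51 + \left(18862 + 6363\right)} = \frac{1}{-51 + 25225} = \frac{1}{25174} \approx 3.9724 \cdot 10^{-5}$)
$q{\left(C \right)} = -24$ ($q{\left(C \right)} = - (-1 + \left(-5\right)^{2}) = - (-1 + 25) = \left(-1\right) 24 = -24$)
$q{\left(Z{\left(1,3 \right)} \right)} - s = -24 - \frac{1}{25174} = - \frac{604177}{25174}$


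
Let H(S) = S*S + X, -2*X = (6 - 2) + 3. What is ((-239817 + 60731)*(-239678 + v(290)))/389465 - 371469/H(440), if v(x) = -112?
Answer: 3325390403519250/30159624349 ≈ 1.1026e+5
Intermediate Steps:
X = -7/2 (X = -((6 - 2) + 3)/2 = -(4 + 3)/2 = -½*7 = -7/2 ≈ -3.5000)
H(S) = -7/2 + S² (H(S) = S*S - 7/2 = S² - 7/2 = -7/2 + S²)
((-239817 + 60731)*(-239678 + v(290)))/389465 - 371469/H(440) = ((-239817 + 60731)*(-239678 - 112))/389465 - 371469/(-7/2 + 440²) = -179086*(-239790)*(1/389465) - 371469/(-7/2 + 193600) = 42943031940*(1/389465) - 371469/387193/2 = 8588606388/77893 - 371469*2/387193 = 8588606388/77893 - 742938/387193 = 3325390403519250/30159624349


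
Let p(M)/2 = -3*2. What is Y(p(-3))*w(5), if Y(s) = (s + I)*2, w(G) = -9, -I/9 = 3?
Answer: 702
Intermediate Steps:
I = -27 (I = -9*3 = -27)
p(M) = -12 (p(M) = 2*(-3*2) = 2*(-6) = -12)
Y(s) = -54 + 2*s (Y(s) = (s - 27)*2 = (-27 + s)*2 = -54 + 2*s)
Y(p(-3))*w(5) = (-54 + 2*(-12))*(-9) = (-54 - 24)*(-9) = -78*(-9) = 702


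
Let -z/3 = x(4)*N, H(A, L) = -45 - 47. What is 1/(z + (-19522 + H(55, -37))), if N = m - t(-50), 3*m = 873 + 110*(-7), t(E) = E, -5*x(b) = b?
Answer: -5/97058 ≈ -5.1516e-5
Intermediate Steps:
x(b) = -b/5
H(A, L) = -92
m = 103/3 (m = (873 + 110*(-7))/3 = (873 - 770)/3 = (1/3)*103 = 103/3 ≈ 34.333)
N = 253/3 (N = 103/3 - 1*(-50) = 103/3 + 50 = 253/3 ≈ 84.333)
z = 1012/5 (z = -3*(-1/5*4)*253/3 = -(-12)*253/(5*3) = -3*(-1012/15) = 1012/5 ≈ 202.40)
1/(z + (-19522 + H(55, -37))) = 1/(1012/5 + (-19522 - 92)) = 1/(1012/5 - 19614) = 1/(-97058/5) = -5/97058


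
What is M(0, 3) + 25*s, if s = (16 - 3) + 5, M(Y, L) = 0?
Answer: 450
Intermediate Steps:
s = 18 (s = 13 + 5 = 18)
M(0, 3) + 25*s = 0 + 25*18 = 0 + 450 = 450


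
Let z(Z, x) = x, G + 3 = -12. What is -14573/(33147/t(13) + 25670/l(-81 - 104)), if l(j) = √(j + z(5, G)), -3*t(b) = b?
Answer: 37677996018/20890648603 - 6322102579*I*√2/20890648603 ≈ 1.8036 - 0.42798*I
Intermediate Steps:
G = -15 (G = -3 - 12 = -15)
t(b) = -b/3
l(j) = √(-15 + j) (l(j) = √(j - 15) = √(-15 + j))
-14573/(33147/t(13) + 25670/l(-81 - 104)) = -14573/(33147/((-⅓*13)) + 25670/(√(-15 + (-81 - 104)))) = -14573/(33147/(-13/3) + 25670/(√(-15 - 185))) = -14573/(33147*(-3/13) + 25670/(√(-200))) = -14573/(-99441/13 + 25670/((10*I*√2))) = -14573/(-99441/13 + 25670*(-I*√2/20)) = -14573/(-99441/13 - 2567*I*√2/2)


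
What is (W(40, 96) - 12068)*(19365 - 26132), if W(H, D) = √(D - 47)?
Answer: 81616787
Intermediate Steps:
W(H, D) = √(-47 + D)
(W(40, 96) - 12068)*(19365 - 26132) = (√(-47 + 96) - 12068)*(19365 - 26132) = (√49 - 12068)*(-6767) = (7 - 12068)*(-6767) = -12061*(-6767) = 81616787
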